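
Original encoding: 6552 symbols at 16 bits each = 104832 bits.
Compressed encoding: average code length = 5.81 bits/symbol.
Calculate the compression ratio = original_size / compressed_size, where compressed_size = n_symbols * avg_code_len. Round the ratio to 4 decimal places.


original_size = n_symbols * orig_bits = 6552 * 16 = 104832 bits
compressed_size = n_symbols * avg_code_len = 6552 * 5.81 = 38067.12 bits
ratio = original_size / compressed_size = 104832 / 38067.12 = 2.7539

Compression ratio = 2.7539


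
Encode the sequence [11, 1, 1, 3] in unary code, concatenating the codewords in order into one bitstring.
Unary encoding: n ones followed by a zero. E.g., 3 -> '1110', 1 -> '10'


Encode each number as n ones followed by a terminating 0:
  11 -> 111111111110 (12 bits)
  1 -> 10 (2 bits)
  1 -> 10 (2 bits)
  3 -> 1110 (4 bits)
Total length = 12 + 2 + 2 + 4 = 20 bits.

Unary([11, 1, 1, 3]) = 11111111111010101110 (20 bits)


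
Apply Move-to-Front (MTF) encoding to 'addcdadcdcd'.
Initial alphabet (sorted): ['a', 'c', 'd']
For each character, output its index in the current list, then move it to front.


MTF encoding:
'a': index 0 in ['a', 'c', 'd'] -> ['a', 'c', 'd']
'd': index 2 in ['a', 'c', 'd'] -> ['d', 'a', 'c']
'd': index 0 in ['d', 'a', 'c'] -> ['d', 'a', 'c']
'c': index 2 in ['d', 'a', 'c'] -> ['c', 'd', 'a']
'd': index 1 in ['c', 'd', 'a'] -> ['d', 'c', 'a']
'a': index 2 in ['d', 'c', 'a'] -> ['a', 'd', 'c']
'd': index 1 in ['a', 'd', 'c'] -> ['d', 'a', 'c']
'c': index 2 in ['d', 'a', 'c'] -> ['c', 'd', 'a']
'd': index 1 in ['c', 'd', 'a'] -> ['d', 'c', 'a']
'c': index 1 in ['d', 'c', 'a'] -> ['c', 'd', 'a']
'd': index 1 in ['c', 'd', 'a'] -> ['d', 'c', 'a']


Output: [0, 2, 0, 2, 1, 2, 1, 2, 1, 1, 1]


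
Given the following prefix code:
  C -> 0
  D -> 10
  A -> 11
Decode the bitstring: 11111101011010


Decoding step by step:
Bits 11 -> A
Bits 11 -> A
Bits 11 -> A
Bits 0 -> C
Bits 10 -> D
Bits 11 -> A
Bits 0 -> C
Bits 10 -> D


Decoded message: AAACDACD


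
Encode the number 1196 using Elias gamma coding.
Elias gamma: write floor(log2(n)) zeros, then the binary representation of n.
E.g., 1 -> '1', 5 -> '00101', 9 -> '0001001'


num_bits = floor(log2(1196)) + 1 = 11
leading_zeros = num_bits - 1 = 10
binary(1196) = 10010101100

Elias gamma(1196) = '0000000000' + '10010101100' = 000000000010010101100 (21 bits)


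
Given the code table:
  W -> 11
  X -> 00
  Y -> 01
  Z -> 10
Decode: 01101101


Decoding:
01 -> Y
10 -> Z
11 -> W
01 -> Y


Result: YZWY


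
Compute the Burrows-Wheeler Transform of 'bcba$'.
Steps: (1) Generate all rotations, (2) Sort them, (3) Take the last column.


Rotations (sorted):
  0: $bcba -> last char: a
  1: a$bcb -> last char: b
  2: ba$bc -> last char: c
  3: bcba$ -> last char: $
  4: cba$b -> last char: b


BWT = abc$b


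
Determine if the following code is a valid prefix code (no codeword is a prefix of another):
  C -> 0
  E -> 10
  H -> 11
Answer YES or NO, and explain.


Checking each pair (does one codeword prefix another?):
  C='0' vs E='10': no prefix
  C='0' vs H='11': no prefix
  E='10' vs C='0': no prefix
  E='10' vs H='11': no prefix
  H='11' vs C='0': no prefix
  H='11' vs E='10': no prefix
No violation found over all pairs.

YES -- this is a valid prefix code. No codeword is a prefix of any other codeword.


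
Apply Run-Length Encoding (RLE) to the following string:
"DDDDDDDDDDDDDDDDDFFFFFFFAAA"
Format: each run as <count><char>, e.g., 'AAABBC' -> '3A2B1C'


Scanning runs left to right:
  i=0: run of 'D' x 17 -> '17D'
  i=17: run of 'F' x 7 -> '7F'
  i=24: run of 'A' x 3 -> '3A'

RLE = 17D7F3A


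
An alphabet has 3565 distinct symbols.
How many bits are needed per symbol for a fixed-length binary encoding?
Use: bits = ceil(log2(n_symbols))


log2(3565) = 11.7997
Bracket: 2^11 = 2048 < 3565 <= 2^12 = 4096
So ceil(log2(3565)) = 12

bits = ceil(log2(3565)) = ceil(11.7997) = 12 bits


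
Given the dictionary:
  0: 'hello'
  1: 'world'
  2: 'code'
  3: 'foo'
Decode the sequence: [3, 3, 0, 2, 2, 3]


Look up each index in the dictionary:
  3 -> 'foo'
  3 -> 'foo'
  0 -> 'hello'
  2 -> 'code'
  2 -> 'code'
  3 -> 'foo'

Decoded: "foo foo hello code code foo"


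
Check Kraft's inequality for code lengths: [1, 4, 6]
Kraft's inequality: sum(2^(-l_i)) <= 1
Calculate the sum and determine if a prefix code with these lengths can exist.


Sum = 2^(-1) + 2^(-4) + 2^(-6)
    = 0.5 + 0.0625 + 0.015625
    = 37/64 = 0.578125
Since 0.578125 <= 1, Kraft's inequality IS satisfied.
A prefix code with these lengths CAN exist.

Kraft sum = 0.578125. Satisfied.


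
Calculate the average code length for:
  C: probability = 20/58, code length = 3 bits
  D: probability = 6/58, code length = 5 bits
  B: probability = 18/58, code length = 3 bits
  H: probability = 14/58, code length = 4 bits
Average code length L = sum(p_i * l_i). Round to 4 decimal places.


Weighted contributions p_i * l_i:
  C: (20/58) * 3 = 60/58
  D: (6/58) * 5 = 30/58
  B: (18/58) * 3 = 54/58
  H: (14/58) * 4 = 56/58
Sum = (60 + 30 + 54 + 56)/58 = 200/58

L = 200/58 = 3.4483 bits/symbol


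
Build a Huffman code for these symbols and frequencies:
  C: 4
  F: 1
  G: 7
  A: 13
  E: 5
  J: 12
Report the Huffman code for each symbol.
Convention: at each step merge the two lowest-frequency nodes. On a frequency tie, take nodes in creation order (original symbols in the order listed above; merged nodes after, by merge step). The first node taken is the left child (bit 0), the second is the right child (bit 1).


Huffman tree construction:
Step 1: Merge F(1) + C(4) = 5
Step 2: Merge E(5) + (F+C)(5) = 10
Step 3: Merge G(7) + (E+(F+C))(10) = 17
Step 4: Merge J(12) + A(13) = 25
Step 5: Merge (G+(E+(F+C)))(17) + (J+A)(25) = 42
Read each symbol's code off the tree from the root (left child = 0, right child = 1).

Codes:
  C: 0111 (length 4)
  F: 0110 (length 4)
  G: 00 (length 2)
  A: 11 (length 2)
  E: 010 (length 3)
  J: 10 (length 2)
Average code length: 99/42 = 2.3571 bits/symbol


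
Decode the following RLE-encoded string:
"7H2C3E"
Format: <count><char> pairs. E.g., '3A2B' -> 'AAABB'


Expanding each <count><char> pair:
  7H -> 'HHHHHHH'
  2C -> 'CC'
  3E -> 'EEE'

Decoded = HHHHHHHCCEEE


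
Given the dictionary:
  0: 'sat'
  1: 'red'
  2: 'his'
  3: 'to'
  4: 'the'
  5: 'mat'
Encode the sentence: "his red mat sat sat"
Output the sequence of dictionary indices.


Look up each word in the dictionary:
  'his' -> 2
  'red' -> 1
  'mat' -> 5
  'sat' -> 0
  'sat' -> 0

Encoded: [2, 1, 5, 0, 0]


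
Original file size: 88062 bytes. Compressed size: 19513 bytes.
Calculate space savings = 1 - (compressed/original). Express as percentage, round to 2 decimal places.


ratio = compressed/original = 19513/88062 = 0.221583
savings = 1 - ratio = 1 - 0.221583 = 0.778417
as a percentage: 0.778417 * 100 = 77.84%

Space savings = 1 - 19513/88062 = 77.84%


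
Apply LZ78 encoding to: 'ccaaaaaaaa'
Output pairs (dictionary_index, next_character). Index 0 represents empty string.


LZ78 encoding steps:
Dictionary: {0: ''}
Step 1: w='' (idx 0), next='c' -> output (0, 'c'), add 'c' as idx 1
Step 2: w='c' (idx 1), next='a' -> output (1, 'a'), add 'ca' as idx 2
Step 3: w='' (idx 0), next='a' -> output (0, 'a'), add 'a' as idx 3
Step 4: w='a' (idx 3), next='a' -> output (3, 'a'), add 'aa' as idx 4
Step 5: w='aa' (idx 4), next='a' -> output (4, 'a'), add 'aaa' as idx 5
Step 6: w='a' (idx 3), end of input -> output (3, '')


Encoded: [(0, 'c'), (1, 'a'), (0, 'a'), (3, 'a'), (4, 'a'), (3, '')]


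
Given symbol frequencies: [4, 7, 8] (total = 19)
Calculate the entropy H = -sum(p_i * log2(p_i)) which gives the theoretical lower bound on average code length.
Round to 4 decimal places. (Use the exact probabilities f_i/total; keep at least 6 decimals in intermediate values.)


Per-symbol terms -p_i * log2(p_i) with p_i = f_i/19:
  p = 4/19 = 0.210526: log2(p) = -2.247928, -p*log2(p) = 0.473248
  p = 7/19 = 0.368421: log2(p) = -1.440573, -p*log2(p) = 0.530737
  p = 8/19 = 0.421053: log2(p) = -1.247928, -p*log2(p) = 0.525443
H = 0.473248 + 0.530737 + 0.525443 = 1.529428

H = 1.5294 bits/symbol


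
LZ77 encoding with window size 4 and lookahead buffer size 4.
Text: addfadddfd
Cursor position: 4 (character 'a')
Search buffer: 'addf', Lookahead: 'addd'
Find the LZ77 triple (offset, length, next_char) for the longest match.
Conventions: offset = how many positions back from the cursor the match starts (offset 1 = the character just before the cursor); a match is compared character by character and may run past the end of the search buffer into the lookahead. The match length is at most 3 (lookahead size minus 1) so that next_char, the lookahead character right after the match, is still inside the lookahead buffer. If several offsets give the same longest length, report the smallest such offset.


Try each offset into the search buffer:
  offset=1 (pos 3, char 'f'): match length 0
  offset=2 (pos 2, char 'd'): match length 0
  offset=3 (pos 1, char 'd'): match length 0
  offset=4 (pos 0, char 'a'): match length 3
Longest match has length 3 at offset 4.
next_char = character at position 4 + 3 = 7 -> 'd'

Best match: offset=4, length=3 (matching 'add' starting at position 0)
LZ77 triple: (4, 3, 'd')


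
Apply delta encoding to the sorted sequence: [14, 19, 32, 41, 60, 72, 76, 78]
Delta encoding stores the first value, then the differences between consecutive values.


First value: 14
Deltas:
  19 - 14 = 5
  32 - 19 = 13
  41 - 32 = 9
  60 - 41 = 19
  72 - 60 = 12
  76 - 72 = 4
  78 - 76 = 2


Delta encoded: [14, 5, 13, 9, 19, 12, 4, 2]


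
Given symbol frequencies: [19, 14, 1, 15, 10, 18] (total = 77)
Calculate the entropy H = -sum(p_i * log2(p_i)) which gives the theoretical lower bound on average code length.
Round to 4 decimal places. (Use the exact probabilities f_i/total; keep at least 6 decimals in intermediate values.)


Per-symbol terms -p_i * log2(p_i) with p_i = f_i/77:
  p = 19/77 = 0.246753: log2(p) = -2.018859, -p*log2(p) = 0.498160
  p = 14/77 = 0.181818: log2(p) = -2.459432, -p*log2(p) = 0.447169
  p = 1/77 = 0.012987: log2(p) = -6.266787, -p*log2(p) = 0.081387
  p = 15/77 = 0.194805: log2(p) = -2.359896, -p*log2(p) = 0.459720
  p = 10/77 = 0.129870: log2(p) = -2.944858, -p*log2(p) = 0.382449
  p = 18/77 = 0.233766: log2(p) = -2.096862, -p*log2(p) = 0.490175
H = 0.498160 + 0.447169 + 0.081387 + 0.459720 + 0.382449 + 0.490175 = 2.359060

H = 2.3591 bits/symbol


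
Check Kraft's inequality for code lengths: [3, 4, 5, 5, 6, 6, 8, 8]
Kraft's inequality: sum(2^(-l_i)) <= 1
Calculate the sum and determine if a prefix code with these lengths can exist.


Sum = 2^(-3) + 2^(-4) + 2^(-5) + 2^(-5) + 2^(-6) + 2^(-6) + 2^(-8) + 2^(-8)
    = 0.125 + 0.0625 + 0.03125 + 0.03125 + 0.015625 + 0.015625 + 0.00390625 + 0.00390625
    = 74/256 = 0.2890625
Since 0.2890625 <= 1, Kraft's inequality IS satisfied.
A prefix code with these lengths CAN exist.

Kraft sum = 0.2890625. Satisfied.


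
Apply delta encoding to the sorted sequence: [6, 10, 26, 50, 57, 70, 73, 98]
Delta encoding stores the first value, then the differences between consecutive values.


First value: 6
Deltas:
  10 - 6 = 4
  26 - 10 = 16
  50 - 26 = 24
  57 - 50 = 7
  70 - 57 = 13
  73 - 70 = 3
  98 - 73 = 25


Delta encoded: [6, 4, 16, 24, 7, 13, 3, 25]


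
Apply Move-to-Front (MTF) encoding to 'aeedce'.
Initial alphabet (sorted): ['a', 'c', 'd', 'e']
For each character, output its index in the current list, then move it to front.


MTF encoding:
'a': index 0 in ['a', 'c', 'd', 'e'] -> ['a', 'c', 'd', 'e']
'e': index 3 in ['a', 'c', 'd', 'e'] -> ['e', 'a', 'c', 'd']
'e': index 0 in ['e', 'a', 'c', 'd'] -> ['e', 'a', 'c', 'd']
'd': index 3 in ['e', 'a', 'c', 'd'] -> ['d', 'e', 'a', 'c']
'c': index 3 in ['d', 'e', 'a', 'c'] -> ['c', 'd', 'e', 'a']
'e': index 2 in ['c', 'd', 'e', 'a'] -> ['e', 'c', 'd', 'a']


Output: [0, 3, 0, 3, 3, 2]


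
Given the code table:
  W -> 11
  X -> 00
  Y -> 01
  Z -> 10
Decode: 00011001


Decoding:
00 -> X
01 -> Y
10 -> Z
01 -> Y


Result: XYZY


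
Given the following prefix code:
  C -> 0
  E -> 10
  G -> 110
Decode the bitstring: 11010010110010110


Decoding step by step:
Bits 110 -> G
Bits 10 -> E
Bits 0 -> C
Bits 10 -> E
Bits 110 -> G
Bits 0 -> C
Bits 10 -> E
Bits 110 -> G


Decoded message: GECEGCEG


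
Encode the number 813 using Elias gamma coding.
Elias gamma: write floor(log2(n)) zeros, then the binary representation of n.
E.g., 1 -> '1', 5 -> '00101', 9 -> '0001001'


num_bits = floor(log2(813)) + 1 = 10
leading_zeros = num_bits - 1 = 9
binary(813) = 1100101101

Elias gamma(813) = '000000000' + '1100101101' = 0000000001100101101 (19 bits)


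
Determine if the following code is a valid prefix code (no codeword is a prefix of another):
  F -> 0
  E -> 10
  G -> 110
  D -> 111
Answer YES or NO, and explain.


Checking each pair (does one codeword prefix another?):
  F='0' vs E='10': no prefix
  F='0' vs G='110': no prefix
  F='0' vs D='111': no prefix
  E='10' vs F='0': no prefix
  E='10' vs G='110': no prefix
  E='10' vs D='111': no prefix
  G='110' vs F='0': no prefix
  G='110' vs E='10': no prefix
  G='110' vs D='111': no prefix
  D='111' vs F='0': no prefix
  D='111' vs E='10': no prefix
  D='111' vs G='110': no prefix
No violation found over all pairs.

YES -- this is a valid prefix code. No codeword is a prefix of any other codeword.


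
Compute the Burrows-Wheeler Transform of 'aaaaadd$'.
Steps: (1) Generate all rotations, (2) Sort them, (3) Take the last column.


Rotations (sorted):
  0: $aaaaadd -> last char: d
  1: aaaaadd$ -> last char: $
  2: aaaadd$a -> last char: a
  3: aaadd$aa -> last char: a
  4: aadd$aaa -> last char: a
  5: add$aaaa -> last char: a
  6: d$aaaaad -> last char: d
  7: dd$aaaaa -> last char: a


BWT = d$aaaada


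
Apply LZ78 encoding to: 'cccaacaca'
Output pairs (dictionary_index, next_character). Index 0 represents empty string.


LZ78 encoding steps:
Dictionary: {0: ''}
Step 1: w='' (idx 0), next='c' -> output (0, 'c'), add 'c' as idx 1
Step 2: w='c' (idx 1), next='c' -> output (1, 'c'), add 'cc' as idx 2
Step 3: w='' (idx 0), next='a' -> output (0, 'a'), add 'a' as idx 3
Step 4: w='a' (idx 3), next='c' -> output (3, 'c'), add 'ac' as idx 4
Step 5: w='ac' (idx 4), next='a' -> output (4, 'a'), add 'aca' as idx 5


Encoded: [(0, 'c'), (1, 'c'), (0, 'a'), (3, 'c'), (4, 'a')]


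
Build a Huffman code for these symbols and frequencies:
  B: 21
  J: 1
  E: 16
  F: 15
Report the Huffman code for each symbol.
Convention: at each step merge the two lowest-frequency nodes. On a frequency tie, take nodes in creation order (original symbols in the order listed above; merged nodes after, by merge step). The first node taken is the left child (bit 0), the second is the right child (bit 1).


Huffman tree construction:
Step 1: Merge J(1) + F(15) = 16
Step 2: Merge E(16) + (J+F)(16) = 32
Step 3: Merge B(21) + (E+(J+F))(32) = 53
Read each symbol's code off the tree from the root (left child = 0, right child = 1).

Codes:
  B: 0 (length 1)
  J: 110 (length 3)
  E: 10 (length 2)
  F: 111 (length 3)
Average code length: 101/53 = 1.9057 bits/symbol


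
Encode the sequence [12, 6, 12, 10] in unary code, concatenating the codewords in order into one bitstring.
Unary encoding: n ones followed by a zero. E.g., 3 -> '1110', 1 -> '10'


Encode each number as n ones followed by a terminating 0:
  12 -> 1111111111110 (13 bits)
  6 -> 1111110 (7 bits)
  12 -> 1111111111110 (13 bits)
  10 -> 11111111110 (11 bits)
Total length = 13 + 7 + 13 + 11 = 44 bits.

Unary([12, 6, 12, 10]) = 11111111111101111110111111111111011111111110 (44 bits)


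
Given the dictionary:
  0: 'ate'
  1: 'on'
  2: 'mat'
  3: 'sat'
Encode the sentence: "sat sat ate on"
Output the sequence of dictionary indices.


Look up each word in the dictionary:
  'sat' -> 3
  'sat' -> 3
  'ate' -> 0
  'on' -> 1

Encoded: [3, 3, 0, 1]


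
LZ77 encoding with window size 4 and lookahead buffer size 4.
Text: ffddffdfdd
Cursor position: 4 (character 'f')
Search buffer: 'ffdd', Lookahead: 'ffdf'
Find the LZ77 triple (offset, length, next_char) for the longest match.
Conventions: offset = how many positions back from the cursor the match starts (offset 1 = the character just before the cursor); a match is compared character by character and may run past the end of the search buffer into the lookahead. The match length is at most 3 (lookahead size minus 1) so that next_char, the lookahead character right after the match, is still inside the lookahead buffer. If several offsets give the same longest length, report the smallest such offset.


Try each offset into the search buffer:
  offset=1 (pos 3, char 'd'): match length 0
  offset=2 (pos 2, char 'd'): match length 0
  offset=3 (pos 1, char 'f'): match length 1
  offset=4 (pos 0, char 'f'): match length 3
Longest match has length 3 at offset 4.
next_char = character at position 4 + 3 = 7 -> 'f'

Best match: offset=4, length=3 (matching 'ffd' starting at position 0)
LZ77 triple: (4, 3, 'f')


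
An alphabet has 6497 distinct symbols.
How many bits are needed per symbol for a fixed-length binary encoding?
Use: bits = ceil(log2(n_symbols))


log2(6497) = 12.6656
Bracket: 2^12 = 4096 < 6497 <= 2^13 = 8192
So ceil(log2(6497)) = 13

bits = ceil(log2(6497)) = ceil(12.6656) = 13 bits


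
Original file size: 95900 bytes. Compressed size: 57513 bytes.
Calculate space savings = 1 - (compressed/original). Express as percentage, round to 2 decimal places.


ratio = compressed/original = 57513/95900 = 0.599718
savings = 1 - ratio = 1 - 0.599718 = 0.400282
as a percentage: 0.400282 * 100 = 40.03%

Space savings = 1 - 57513/95900 = 40.03%


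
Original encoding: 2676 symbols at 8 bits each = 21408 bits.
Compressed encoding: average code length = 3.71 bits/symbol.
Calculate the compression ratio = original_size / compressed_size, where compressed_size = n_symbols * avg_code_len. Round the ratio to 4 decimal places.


original_size = n_symbols * orig_bits = 2676 * 8 = 21408 bits
compressed_size = n_symbols * avg_code_len = 2676 * 3.71 = 9927.96 bits
ratio = original_size / compressed_size = 21408 / 9927.96 = 2.1563

Compression ratio = 2.1563


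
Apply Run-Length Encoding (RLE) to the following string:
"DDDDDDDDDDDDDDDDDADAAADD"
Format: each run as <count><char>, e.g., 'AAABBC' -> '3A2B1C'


Scanning runs left to right:
  i=0: run of 'D' x 17 -> '17D'
  i=17: run of 'A' x 1 -> '1A'
  i=18: run of 'D' x 1 -> '1D'
  i=19: run of 'A' x 3 -> '3A'
  i=22: run of 'D' x 2 -> '2D'

RLE = 17D1A1D3A2D


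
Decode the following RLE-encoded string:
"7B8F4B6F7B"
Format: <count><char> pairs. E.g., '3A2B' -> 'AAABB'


Expanding each <count><char> pair:
  7B -> 'BBBBBBB'
  8F -> 'FFFFFFFF'
  4B -> 'BBBB'
  6F -> 'FFFFFF'
  7B -> 'BBBBBBB'

Decoded = BBBBBBBFFFFFFFFBBBBFFFFFFBBBBBBB


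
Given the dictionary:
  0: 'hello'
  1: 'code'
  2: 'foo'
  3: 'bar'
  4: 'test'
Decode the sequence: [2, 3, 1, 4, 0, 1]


Look up each index in the dictionary:
  2 -> 'foo'
  3 -> 'bar'
  1 -> 'code'
  4 -> 'test'
  0 -> 'hello'
  1 -> 'code'

Decoded: "foo bar code test hello code"


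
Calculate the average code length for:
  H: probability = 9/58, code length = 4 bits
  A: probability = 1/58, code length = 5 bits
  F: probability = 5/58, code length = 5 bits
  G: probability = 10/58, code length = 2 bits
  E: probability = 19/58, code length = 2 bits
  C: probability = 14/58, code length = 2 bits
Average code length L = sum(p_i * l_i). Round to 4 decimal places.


Weighted contributions p_i * l_i:
  H: (9/58) * 4 = 36/58
  A: (1/58) * 5 = 5/58
  F: (5/58) * 5 = 25/58
  G: (10/58) * 2 = 20/58
  E: (19/58) * 2 = 38/58
  C: (14/58) * 2 = 28/58
Sum = (36 + 5 + 25 + 20 + 38 + 28)/58 = 152/58

L = 152/58 = 2.6207 bits/symbol


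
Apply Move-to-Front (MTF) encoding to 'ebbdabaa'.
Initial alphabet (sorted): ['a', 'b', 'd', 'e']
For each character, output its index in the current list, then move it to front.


MTF encoding:
'e': index 3 in ['a', 'b', 'd', 'e'] -> ['e', 'a', 'b', 'd']
'b': index 2 in ['e', 'a', 'b', 'd'] -> ['b', 'e', 'a', 'd']
'b': index 0 in ['b', 'e', 'a', 'd'] -> ['b', 'e', 'a', 'd']
'd': index 3 in ['b', 'e', 'a', 'd'] -> ['d', 'b', 'e', 'a']
'a': index 3 in ['d', 'b', 'e', 'a'] -> ['a', 'd', 'b', 'e']
'b': index 2 in ['a', 'd', 'b', 'e'] -> ['b', 'a', 'd', 'e']
'a': index 1 in ['b', 'a', 'd', 'e'] -> ['a', 'b', 'd', 'e']
'a': index 0 in ['a', 'b', 'd', 'e'] -> ['a', 'b', 'd', 'e']


Output: [3, 2, 0, 3, 3, 2, 1, 0]


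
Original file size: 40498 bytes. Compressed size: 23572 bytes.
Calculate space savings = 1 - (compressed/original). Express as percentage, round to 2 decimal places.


ratio = compressed/original = 23572/40498 = 0.582053
savings = 1 - ratio = 1 - 0.582053 = 0.417947
as a percentage: 0.417947 * 100 = 41.79%

Space savings = 1 - 23572/40498 = 41.79%


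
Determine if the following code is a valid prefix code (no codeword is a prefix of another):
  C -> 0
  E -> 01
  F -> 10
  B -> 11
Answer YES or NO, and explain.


Checking each pair (does one codeword prefix another?):
  C='0' vs E='01': prefix -- VIOLATION

NO -- this is NOT a valid prefix code. C (0) is a prefix of E (01).


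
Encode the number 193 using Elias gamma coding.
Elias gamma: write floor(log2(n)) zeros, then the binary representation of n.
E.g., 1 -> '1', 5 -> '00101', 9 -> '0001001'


num_bits = floor(log2(193)) + 1 = 8
leading_zeros = num_bits - 1 = 7
binary(193) = 11000001

Elias gamma(193) = '0000000' + '11000001' = 000000011000001 (15 bits)


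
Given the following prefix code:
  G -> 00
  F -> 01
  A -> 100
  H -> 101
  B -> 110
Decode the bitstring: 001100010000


Decoding step by step:
Bits 00 -> G
Bits 110 -> B
Bits 00 -> G
Bits 100 -> A
Bits 00 -> G


Decoded message: GBGAG


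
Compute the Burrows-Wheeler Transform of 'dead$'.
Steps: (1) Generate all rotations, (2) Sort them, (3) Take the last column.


Rotations (sorted):
  0: $dead -> last char: d
  1: ad$de -> last char: e
  2: d$dea -> last char: a
  3: dead$ -> last char: $
  4: ead$d -> last char: d


BWT = dea$d


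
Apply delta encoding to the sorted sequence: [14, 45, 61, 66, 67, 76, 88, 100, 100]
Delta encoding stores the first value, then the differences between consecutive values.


First value: 14
Deltas:
  45 - 14 = 31
  61 - 45 = 16
  66 - 61 = 5
  67 - 66 = 1
  76 - 67 = 9
  88 - 76 = 12
  100 - 88 = 12
  100 - 100 = 0


Delta encoded: [14, 31, 16, 5, 1, 9, 12, 12, 0]


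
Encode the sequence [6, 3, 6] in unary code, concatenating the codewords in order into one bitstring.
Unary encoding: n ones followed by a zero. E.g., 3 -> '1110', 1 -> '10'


Encode each number as n ones followed by a terminating 0:
  6 -> 1111110 (7 bits)
  3 -> 1110 (4 bits)
  6 -> 1111110 (7 bits)
Total length = 7 + 4 + 7 = 18 bits.

Unary([6, 3, 6]) = 111111011101111110 (18 bits)


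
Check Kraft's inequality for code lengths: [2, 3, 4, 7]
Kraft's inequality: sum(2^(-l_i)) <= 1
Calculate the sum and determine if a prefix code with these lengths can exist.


Sum = 2^(-2) + 2^(-3) + 2^(-4) + 2^(-7)
    = 0.25 + 0.125 + 0.0625 + 0.0078125
    = 57/128 = 0.4453125
Since 0.4453125 <= 1, Kraft's inequality IS satisfied.
A prefix code with these lengths CAN exist.

Kraft sum = 0.4453125. Satisfied.


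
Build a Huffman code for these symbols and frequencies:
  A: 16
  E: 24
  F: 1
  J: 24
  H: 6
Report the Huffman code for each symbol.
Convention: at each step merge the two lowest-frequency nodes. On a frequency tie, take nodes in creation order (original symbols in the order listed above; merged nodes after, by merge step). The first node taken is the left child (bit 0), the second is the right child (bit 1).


Huffman tree construction:
Step 1: Merge F(1) + H(6) = 7
Step 2: Merge (F+H)(7) + A(16) = 23
Step 3: Merge ((F+H)+A)(23) + E(24) = 47
Step 4: Merge J(24) + (((F+H)+A)+E)(47) = 71
Read each symbol's code off the tree from the root (left child = 0, right child = 1).

Codes:
  A: 101 (length 3)
  E: 11 (length 2)
  F: 1000 (length 4)
  J: 0 (length 1)
  H: 1001 (length 4)
Average code length: 148/71 = 2.0845 bits/symbol


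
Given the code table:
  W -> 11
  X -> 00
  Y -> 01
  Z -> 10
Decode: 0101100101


Decoding:
01 -> Y
01 -> Y
10 -> Z
01 -> Y
01 -> Y


Result: YYZYY


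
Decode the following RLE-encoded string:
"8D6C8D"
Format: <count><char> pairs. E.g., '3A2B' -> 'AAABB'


Expanding each <count><char> pair:
  8D -> 'DDDDDDDD'
  6C -> 'CCCCCC'
  8D -> 'DDDDDDDD'

Decoded = DDDDDDDDCCCCCCDDDDDDDD


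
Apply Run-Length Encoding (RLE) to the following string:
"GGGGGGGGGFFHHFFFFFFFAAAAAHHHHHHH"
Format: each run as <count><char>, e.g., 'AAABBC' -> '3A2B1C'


Scanning runs left to right:
  i=0: run of 'G' x 9 -> '9G'
  i=9: run of 'F' x 2 -> '2F'
  i=11: run of 'H' x 2 -> '2H'
  i=13: run of 'F' x 7 -> '7F'
  i=20: run of 'A' x 5 -> '5A'
  i=25: run of 'H' x 7 -> '7H'

RLE = 9G2F2H7F5A7H


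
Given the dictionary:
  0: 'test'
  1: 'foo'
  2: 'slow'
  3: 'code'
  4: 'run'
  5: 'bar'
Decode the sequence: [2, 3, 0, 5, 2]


Look up each index in the dictionary:
  2 -> 'slow'
  3 -> 'code'
  0 -> 'test'
  5 -> 'bar'
  2 -> 'slow'

Decoded: "slow code test bar slow"


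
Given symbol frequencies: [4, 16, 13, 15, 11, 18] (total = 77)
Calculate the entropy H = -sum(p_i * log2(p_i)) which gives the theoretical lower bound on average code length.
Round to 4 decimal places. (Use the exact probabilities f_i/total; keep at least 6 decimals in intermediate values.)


Per-symbol terms -p_i * log2(p_i) with p_i = f_i/77:
  p = 4/77 = 0.051948: log2(p) = -4.266787, -p*log2(p) = 0.221651
  p = 16/77 = 0.207792: log2(p) = -2.266787, -p*log2(p) = 0.471021
  p = 13/77 = 0.168831: log2(p) = -2.566347, -p*log2(p) = 0.433279
  p = 15/77 = 0.194805: log2(p) = -2.359896, -p*log2(p) = 0.459720
  p = 11/77 = 0.142857: log2(p) = -2.807355, -p*log2(p) = 0.401051
  p = 18/77 = 0.233766: log2(p) = -2.096862, -p*log2(p) = 0.490175
H = 0.221651 + 0.471021 + 0.433279 + 0.459720 + 0.401051 + 0.490175 = 2.476897

H = 2.4769 bits/symbol


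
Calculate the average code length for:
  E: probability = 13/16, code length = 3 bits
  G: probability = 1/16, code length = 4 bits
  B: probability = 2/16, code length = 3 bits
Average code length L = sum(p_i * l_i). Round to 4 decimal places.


Weighted contributions p_i * l_i:
  E: (13/16) * 3 = 39/16
  G: (1/16) * 4 = 4/16
  B: (2/16) * 3 = 6/16
Sum = (39 + 4 + 6)/16 = 49/16

L = 49/16 = 3.0625 bits/symbol


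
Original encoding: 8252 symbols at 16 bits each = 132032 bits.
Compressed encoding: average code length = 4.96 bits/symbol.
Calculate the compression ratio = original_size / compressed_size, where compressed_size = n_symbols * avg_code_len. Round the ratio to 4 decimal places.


original_size = n_symbols * orig_bits = 8252 * 16 = 132032 bits
compressed_size = n_symbols * avg_code_len = 8252 * 4.96 = 40929.92 bits
ratio = original_size / compressed_size = 132032 / 40929.92 = 3.2258

Compression ratio = 3.2258


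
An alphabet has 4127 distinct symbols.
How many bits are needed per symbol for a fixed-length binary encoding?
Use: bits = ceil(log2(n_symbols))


log2(4127) = 12.0109
Bracket: 2^12 = 4096 < 4127 <= 2^13 = 8192
So ceil(log2(4127)) = 13

bits = ceil(log2(4127)) = ceil(12.0109) = 13 bits


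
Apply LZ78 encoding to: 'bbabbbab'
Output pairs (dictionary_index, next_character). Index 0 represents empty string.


LZ78 encoding steps:
Dictionary: {0: ''}
Step 1: w='' (idx 0), next='b' -> output (0, 'b'), add 'b' as idx 1
Step 2: w='b' (idx 1), next='a' -> output (1, 'a'), add 'ba' as idx 2
Step 3: w='b' (idx 1), next='b' -> output (1, 'b'), add 'bb' as idx 3
Step 4: w='ba' (idx 2), next='b' -> output (2, 'b'), add 'bab' as idx 4


Encoded: [(0, 'b'), (1, 'a'), (1, 'b'), (2, 'b')]


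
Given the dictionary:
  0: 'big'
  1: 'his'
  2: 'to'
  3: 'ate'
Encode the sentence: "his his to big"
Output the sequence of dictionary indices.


Look up each word in the dictionary:
  'his' -> 1
  'his' -> 1
  'to' -> 2
  'big' -> 0

Encoded: [1, 1, 2, 0]


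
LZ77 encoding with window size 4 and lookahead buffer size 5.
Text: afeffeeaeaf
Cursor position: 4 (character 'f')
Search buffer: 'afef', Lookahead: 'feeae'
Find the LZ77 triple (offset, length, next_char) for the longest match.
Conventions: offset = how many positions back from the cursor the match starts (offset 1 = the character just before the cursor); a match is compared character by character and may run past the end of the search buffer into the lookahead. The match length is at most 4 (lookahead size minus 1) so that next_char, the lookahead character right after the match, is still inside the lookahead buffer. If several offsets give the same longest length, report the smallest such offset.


Try each offset into the search buffer:
  offset=1 (pos 3, char 'f'): match length 1
  offset=2 (pos 2, char 'e'): match length 0
  offset=3 (pos 1, char 'f'): match length 2
  offset=4 (pos 0, char 'a'): match length 0
Longest match has length 2 at offset 3.
next_char = character at position 4 + 2 = 6 -> 'e'

Best match: offset=3, length=2 (matching 'fe' starting at position 1)
LZ77 triple: (3, 2, 'e')


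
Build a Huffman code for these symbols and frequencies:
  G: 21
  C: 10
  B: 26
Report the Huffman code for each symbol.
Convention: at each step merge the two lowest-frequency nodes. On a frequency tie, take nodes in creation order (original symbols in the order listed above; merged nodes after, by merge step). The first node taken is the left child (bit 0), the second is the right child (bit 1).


Huffman tree construction:
Step 1: Merge C(10) + G(21) = 31
Step 2: Merge B(26) + (C+G)(31) = 57
Read each symbol's code off the tree from the root (left child = 0, right child = 1).

Codes:
  G: 11 (length 2)
  C: 10 (length 2)
  B: 0 (length 1)
Average code length: 88/57 = 1.5439 bits/symbol


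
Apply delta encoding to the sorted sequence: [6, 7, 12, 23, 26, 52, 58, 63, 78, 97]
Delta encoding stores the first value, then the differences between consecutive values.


First value: 6
Deltas:
  7 - 6 = 1
  12 - 7 = 5
  23 - 12 = 11
  26 - 23 = 3
  52 - 26 = 26
  58 - 52 = 6
  63 - 58 = 5
  78 - 63 = 15
  97 - 78 = 19


Delta encoded: [6, 1, 5, 11, 3, 26, 6, 5, 15, 19]


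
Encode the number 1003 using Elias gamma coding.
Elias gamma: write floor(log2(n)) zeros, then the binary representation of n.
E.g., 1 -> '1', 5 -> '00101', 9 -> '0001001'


num_bits = floor(log2(1003)) + 1 = 10
leading_zeros = num_bits - 1 = 9
binary(1003) = 1111101011

Elias gamma(1003) = '000000000' + '1111101011' = 0000000001111101011 (19 bits)


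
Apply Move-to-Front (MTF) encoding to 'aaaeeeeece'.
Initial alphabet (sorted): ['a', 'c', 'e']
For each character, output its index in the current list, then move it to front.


MTF encoding:
'a': index 0 in ['a', 'c', 'e'] -> ['a', 'c', 'e']
'a': index 0 in ['a', 'c', 'e'] -> ['a', 'c', 'e']
'a': index 0 in ['a', 'c', 'e'] -> ['a', 'c', 'e']
'e': index 2 in ['a', 'c', 'e'] -> ['e', 'a', 'c']
'e': index 0 in ['e', 'a', 'c'] -> ['e', 'a', 'c']
'e': index 0 in ['e', 'a', 'c'] -> ['e', 'a', 'c']
'e': index 0 in ['e', 'a', 'c'] -> ['e', 'a', 'c']
'e': index 0 in ['e', 'a', 'c'] -> ['e', 'a', 'c']
'c': index 2 in ['e', 'a', 'c'] -> ['c', 'e', 'a']
'e': index 1 in ['c', 'e', 'a'] -> ['e', 'c', 'a']


Output: [0, 0, 0, 2, 0, 0, 0, 0, 2, 1]


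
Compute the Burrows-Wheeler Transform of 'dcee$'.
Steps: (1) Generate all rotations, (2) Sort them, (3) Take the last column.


Rotations (sorted):
  0: $dcee -> last char: e
  1: cee$d -> last char: d
  2: dcee$ -> last char: $
  3: e$dce -> last char: e
  4: ee$dc -> last char: c


BWT = ed$ec


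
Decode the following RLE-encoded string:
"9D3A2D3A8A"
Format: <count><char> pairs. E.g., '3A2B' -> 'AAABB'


Expanding each <count><char> pair:
  9D -> 'DDDDDDDDD'
  3A -> 'AAA'
  2D -> 'DD'
  3A -> 'AAA'
  8A -> 'AAAAAAAA'

Decoded = DDDDDDDDDAAADDAAAAAAAAAAA


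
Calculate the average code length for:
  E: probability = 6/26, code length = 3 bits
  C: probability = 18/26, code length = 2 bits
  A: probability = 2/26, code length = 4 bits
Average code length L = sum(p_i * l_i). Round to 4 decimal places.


Weighted contributions p_i * l_i:
  E: (6/26) * 3 = 18/26
  C: (18/26) * 2 = 36/26
  A: (2/26) * 4 = 8/26
Sum = (18 + 36 + 8)/26 = 62/26

L = 62/26 = 2.3846 bits/symbol


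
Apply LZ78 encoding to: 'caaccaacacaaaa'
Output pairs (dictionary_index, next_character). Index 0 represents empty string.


LZ78 encoding steps:
Dictionary: {0: ''}
Step 1: w='' (idx 0), next='c' -> output (0, 'c'), add 'c' as idx 1
Step 2: w='' (idx 0), next='a' -> output (0, 'a'), add 'a' as idx 2
Step 3: w='a' (idx 2), next='c' -> output (2, 'c'), add 'ac' as idx 3
Step 4: w='c' (idx 1), next='a' -> output (1, 'a'), add 'ca' as idx 4
Step 5: w='ac' (idx 3), next='a' -> output (3, 'a'), add 'aca' as idx 5
Step 6: w='ca' (idx 4), next='a' -> output (4, 'a'), add 'caa' as idx 6
Step 7: w='a' (idx 2), next='a' -> output (2, 'a'), add 'aa' as idx 7


Encoded: [(0, 'c'), (0, 'a'), (2, 'c'), (1, 'a'), (3, 'a'), (4, 'a'), (2, 'a')]


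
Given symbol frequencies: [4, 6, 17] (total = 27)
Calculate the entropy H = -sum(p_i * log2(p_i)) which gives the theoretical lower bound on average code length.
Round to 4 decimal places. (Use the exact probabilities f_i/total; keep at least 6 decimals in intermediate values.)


Per-symbol terms -p_i * log2(p_i) with p_i = f_i/27:
  p = 4/27 = 0.148148: log2(p) = -2.754888, -p*log2(p) = 0.408131
  p = 6/27 = 0.222222: log2(p) = -2.169925, -p*log2(p) = 0.482206
  p = 17/27 = 0.629630: log2(p) = -0.667425, -p*log2(p) = 0.420230
H = 0.408131 + 0.482206 + 0.420230 = 1.310567

H = 1.3106 bits/symbol


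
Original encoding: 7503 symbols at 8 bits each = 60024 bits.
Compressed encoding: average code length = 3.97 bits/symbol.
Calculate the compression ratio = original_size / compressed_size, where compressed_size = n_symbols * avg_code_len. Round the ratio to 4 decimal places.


original_size = n_symbols * orig_bits = 7503 * 8 = 60024 bits
compressed_size = n_symbols * avg_code_len = 7503 * 3.97 = 29786.91 bits
ratio = original_size / compressed_size = 60024 / 29786.91 = 2.0151

Compression ratio = 2.0151


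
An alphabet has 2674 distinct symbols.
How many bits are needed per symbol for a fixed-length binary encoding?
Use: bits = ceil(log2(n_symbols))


log2(2674) = 11.3848
Bracket: 2^11 = 2048 < 2674 <= 2^12 = 4096
So ceil(log2(2674)) = 12

bits = ceil(log2(2674)) = ceil(11.3848) = 12 bits


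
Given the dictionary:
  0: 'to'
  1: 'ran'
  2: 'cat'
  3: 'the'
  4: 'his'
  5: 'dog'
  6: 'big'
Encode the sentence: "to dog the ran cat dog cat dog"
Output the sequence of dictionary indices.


Look up each word in the dictionary:
  'to' -> 0
  'dog' -> 5
  'the' -> 3
  'ran' -> 1
  'cat' -> 2
  'dog' -> 5
  'cat' -> 2
  'dog' -> 5

Encoded: [0, 5, 3, 1, 2, 5, 2, 5]


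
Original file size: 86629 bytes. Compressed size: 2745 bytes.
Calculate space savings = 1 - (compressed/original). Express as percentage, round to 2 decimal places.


ratio = compressed/original = 2745/86629 = 0.031687
savings = 1 - ratio = 1 - 0.031687 = 0.968313
as a percentage: 0.968313 * 100 = 96.83%

Space savings = 1 - 2745/86629 = 96.83%


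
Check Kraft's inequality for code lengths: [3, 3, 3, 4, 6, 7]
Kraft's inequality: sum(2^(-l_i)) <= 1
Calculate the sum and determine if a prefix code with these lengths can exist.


Sum = 2^(-3) + 2^(-3) + 2^(-3) + 2^(-4) + 2^(-6) + 2^(-7)
    = 0.125 + 0.125 + 0.125 + 0.0625 + 0.015625 + 0.0078125
    = 59/128 = 0.4609375
Since 0.4609375 <= 1, Kraft's inequality IS satisfied.
A prefix code with these lengths CAN exist.

Kraft sum = 0.4609375. Satisfied.


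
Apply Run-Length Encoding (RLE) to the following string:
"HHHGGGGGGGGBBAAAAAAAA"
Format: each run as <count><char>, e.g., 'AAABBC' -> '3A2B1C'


Scanning runs left to right:
  i=0: run of 'H' x 3 -> '3H'
  i=3: run of 'G' x 8 -> '8G'
  i=11: run of 'B' x 2 -> '2B'
  i=13: run of 'A' x 8 -> '8A'

RLE = 3H8G2B8A


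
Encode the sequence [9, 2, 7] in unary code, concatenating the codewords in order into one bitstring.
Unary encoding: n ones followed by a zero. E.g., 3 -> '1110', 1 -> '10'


Encode each number as n ones followed by a terminating 0:
  9 -> 1111111110 (10 bits)
  2 -> 110 (3 bits)
  7 -> 11111110 (8 bits)
Total length = 10 + 3 + 8 = 21 bits.

Unary([9, 2, 7]) = 111111111011011111110 (21 bits)


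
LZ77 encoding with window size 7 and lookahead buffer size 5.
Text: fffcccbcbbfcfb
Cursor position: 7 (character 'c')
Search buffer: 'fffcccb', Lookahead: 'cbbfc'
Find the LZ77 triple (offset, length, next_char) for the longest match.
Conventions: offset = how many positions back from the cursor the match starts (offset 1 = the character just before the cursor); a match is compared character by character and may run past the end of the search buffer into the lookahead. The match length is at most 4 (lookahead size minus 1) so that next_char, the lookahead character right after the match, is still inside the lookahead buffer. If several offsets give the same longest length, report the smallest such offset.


Try each offset into the search buffer:
  offset=1 (pos 6, char 'b'): match length 0
  offset=2 (pos 5, char 'c'): match length 2
  offset=3 (pos 4, char 'c'): match length 1
  offset=4 (pos 3, char 'c'): match length 1
  offset=5 (pos 2, char 'f'): match length 0
  offset=6 (pos 1, char 'f'): match length 0
  offset=7 (pos 0, char 'f'): match length 0
Longest match has length 2 at offset 2.
next_char = character at position 7 + 2 = 9 -> 'b'

Best match: offset=2, length=2 (matching 'cb' starting at position 5)
LZ77 triple: (2, 2, 'b')


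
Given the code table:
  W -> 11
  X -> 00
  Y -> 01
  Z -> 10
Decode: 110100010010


Decoding:
11 -> W
01 -> Y
00 -> X
01 -> Y
00 -> X
10 -> Z


Result: WYXYXZ


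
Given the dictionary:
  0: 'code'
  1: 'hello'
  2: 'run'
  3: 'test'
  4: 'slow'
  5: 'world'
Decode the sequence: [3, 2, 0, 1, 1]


Look up each index in the dictionary:
  3 -> 'test'
  2 -> 'run'
  0 -> 'code'
  1 -> 'hello'
  1 -> 'hello'

Decoded: "test run code hello hello"


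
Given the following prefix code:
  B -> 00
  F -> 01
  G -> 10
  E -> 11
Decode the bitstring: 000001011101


Decoding step by step:
Bits 00 -> B
Bits 00 -> B
Bits 01 -> F
Bits 01 -> F
Bits 11 -> E
Bits 01 -> F


Decoded message: BBFFEF


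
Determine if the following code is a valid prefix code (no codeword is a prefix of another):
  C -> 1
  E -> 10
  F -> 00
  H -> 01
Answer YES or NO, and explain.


Checking each pair (does one codeword prefix another?):
  C='1' vs E='10': prefix -- VIOLATION

NO -- this is NOT a valid prefix code. C (1) is a prefix of E (10).


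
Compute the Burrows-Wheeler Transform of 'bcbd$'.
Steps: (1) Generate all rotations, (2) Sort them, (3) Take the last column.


Rotations (sorted):
  0: $bcbd -> last char: d
  1: bcbd$ -> last char: $
  2: bd$bc -> last char: c
  3: cbd$b -> last char: b
  4: d$bcb -> last char: b


BWT = d$cbb


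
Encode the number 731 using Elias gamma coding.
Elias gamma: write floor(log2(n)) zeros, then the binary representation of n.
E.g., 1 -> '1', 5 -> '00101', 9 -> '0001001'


num_bits = floor(log2(731)) + 1 = 10
leading_zeros = num_bits - 1 = 9
binary(731) = 1011011011

Elias gamma(731) = '000000000' + '1011011011' = 0000000001011011011 (19 bits)


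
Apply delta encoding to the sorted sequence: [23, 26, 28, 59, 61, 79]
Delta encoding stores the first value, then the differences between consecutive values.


First value: 23
Deltas:
  26 - 23 = 3
  28 - 26 = 2
  59 - 28 = 31
  61 - 59 = 2
  79 - 61 = 18


Delta encoded: [23, 3, 2, 31, 2, 18]


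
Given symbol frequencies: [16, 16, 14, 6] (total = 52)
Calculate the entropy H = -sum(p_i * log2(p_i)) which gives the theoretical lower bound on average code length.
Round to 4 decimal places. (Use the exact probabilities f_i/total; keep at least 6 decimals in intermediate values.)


Per-symbol terms -p_i * log2(p_i) with p_i = f_i/52:
  p = 16/52 = 0.307692: log2(p) = -1.700440, -p*log2(p) = 0.523212
  p = 16/52 = 0.307692: log2(p) = -1.700440, -p*log2(p) = 0.523212
  p = 14/52 = 0.269231: log2(p) = -1.893085, -p*log2(p) = 0.509677
  p = 6/52 = 0.115385: log2(p) = -3.115477, -p*log2(p) = 0.359478
H = 0.523212 + 0.523212 + 0.509677 + 0.359478 = 1.915579

H = 1.9156 bits/symbol
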